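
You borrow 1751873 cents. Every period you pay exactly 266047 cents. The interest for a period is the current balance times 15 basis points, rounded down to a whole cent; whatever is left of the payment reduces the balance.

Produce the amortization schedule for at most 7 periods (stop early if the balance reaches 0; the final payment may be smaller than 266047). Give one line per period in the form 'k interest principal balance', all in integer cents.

1. interest=⌊1751873·15/10000⌋=2627; principal=266047-2627=263420; balance=1751873-263420=1488453
2. interest=⌊1488453·15/10000⌋=2232; principal=266047-2232=263815; balance=1488453-263815=1224638
3. interest=⌊1224638·15/10000⌋=1836; principal=266047-1836=264211; balance=1224638-264211=960427
4. interest=⌊960427·15/10000⌋=1440; principal=266047-1440=264607; balance=960427-264607=695820
5. interest=⌊695820·15/10000⌋=1043; principal=266047-1043=265004; balance=695820-265004=430816
6. interest=⌊430816·15/10000⌋=646; principal=266047-646=265401; balance=430816-265401=165415
7. interest=⌊165415·15/10000⌋=248; principal=min(266047-248,165415)=165415; balance=165415-165415=0

1 2627 263420 1488453
2 2232 263815 1224638
3 1836 264211 960427
4 1440 264607 695820
5 1043 265004 430816
6 646 265401 165415
7 248 165415 0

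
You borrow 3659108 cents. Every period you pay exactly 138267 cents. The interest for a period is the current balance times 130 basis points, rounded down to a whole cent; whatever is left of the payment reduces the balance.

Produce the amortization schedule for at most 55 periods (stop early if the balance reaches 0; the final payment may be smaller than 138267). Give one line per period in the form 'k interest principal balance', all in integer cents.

1. interest=⌊3659108·130/10000⌋=47568; principal=138267-47568=90699; balance=3659108-90699=3568409
2. interest=⌊3568409·130/10000⌋=46389; principal=138267-46389=91878; balance=3568409-91878=3476531
3. interest=⌊3476531·130/10000⌋=45194; principal=138267-45194=93073; balance=3476531-93073=3383458
4. interest=⌊3383458·130/10000⌋=43984; principal=138267-43984=94283; balance=3383458-94283=3289175
5. interest=⌊3289175·130/10000⌋=42759; principal=138267-42759=95508; balance=3289175-95508=3193667
6. interest=⌊3193667·130/10000⌋=41517; principal=138267-41517=96750; balance=3193667-96750=3096917
7. interest=⌊3096917·130/10000⌋=40259; principal=138267-40259=98008; balance=3096917-98008=2998909
8. interest=⌊2998909·130/10000⌋=38985; principal=138267-38985=99282; balance=2998909-99282=2899627
9. interest=⌊2899627·130/10000⌋=37695; principal=138267-37695=100572; balance=2899627-100572=2799055
10. interest=⌊2799055·130/10000⌋=36387; principal=138267-36387=101880; balance=2799055-101880=2697175
11. interest=⌊2697175·130/10000⌋=35063; principal=138267-35063=103204; balance=2697175-103204=2593971
12. interest=⌊2593971·130/10000⌋=33721; principal=138267-33721=104546; balance=2593971-104546=2489425
13. interest=⌊2489425·130/10000⌋=32362; principal=138267-32362=105905; balance=2489425-105905=2383520
14. interest=⌊2383520·130/10000⌋=30985; principal=138267-30985=107282; balance=2383520-107282=2276238
15. interest=⌊2276238·130/10000⌋=29591; principal=138267-29591=108676; balance=2276238-108676=2167562
16. interest=⌊2167562·130/10000⌋=28178; principal=138267-28178=110089; balance=2167562-110089=2057473
17. interest=⌊2057473·130/10000⌋=26747; principal=138267-26747=111520; balance=2057473-111520=1945953
18. interest=⌊1945953·130/10000⌋=25297; principal=138267-25297=112970; balance=1945953-112970=1832983
19. interest=⌊1832983·130/10000⌋=23828; principal=138267-23828=114439; balance=1832983-114439=1718544
20. interest=⌊1718544·130/10000⌋=22341; principal=138267-22341=115926; balance=1718544-115926=1602618
21. interest=⌊1602618·130/10000⌋=20834; principal=138267-20834=117433; balance=1602618-117433=1485185
22. interest=⌊1485185·130/10000⌋=19307; principal=138267-19307=118960; balance=1485185-118960=1366225
23. interest=⌊1366225·130/10000⌋=17760; principal=138267-17760=120507; balance=1366225-120507=1245718
24. interest=⌊1245718·130/10000⌋=16194; principal=138267-16194=122073; balance=1245718-122073=1123645
25. interest=⌊1123645·130/10000⌋=14607; principal=138267-14607=123660; balance=1123645-123660=999985
26. interest=⌊999985·130/10000⌋=12999; principal=138267-12999=125268; balance=999985-125268=874717
27. interest=⌊874717·130/10000⌋=11371; principal=138267-11371=126896; balance=874717-126896=747821
28. interest=⌊747821·130/10000⌋=9721; principal=138267-9721=128546; balance=747821-128546=619275
29. interest=⌊619275·130/10000⌋=8050; principal=138267-8050=130217; balance=619275-130217=489058
30. interest=⌊489058·130/10000⌋=6357; principal=138267-6357=131910; balance=489058-131910=357148
31. interest=⌊357148·130/10000⌋=4642; principal=138267-4642=133625; balance=357148-133625=223523
32. interest=⌊223523·130/10000⌋=2905; principal=138267-2905=135362; balance=223523-135362=88161
33. interest=⌊88161·130/10000⌋=1146; principal=min(138267-1146,88161)=88161; balance=88161-88161=0

1 47568 90699 3568409
2 46389 91878 3476531
3 45194 93073 3383458
4 43984 94283 3289175
5 42759 95508 3193667
6 41517 96750 3096917
7 40259 98008 2998909
8 38985 99282 2899627
9 37695 100572 2799055
10 36387 101880 2697175
11 35063 103204 2593971
12 33721 104546 2489425
13 32362 105905 2383520
14 30985 107282 2276238
15 29591 108676 2167562
16 28178 110089 2057473
17 26747 111520 1945953
18 25297 112970 1832983
19 23828 114439 1718544
20 22341 115926 1602618
21 20834 117433 1485185
22 19307 118960 1366225
23 17760 120507 1245718
24 16194 122073 1123645
25 14607 123660 999985
26 12999 125268 874717
27 11371 126896 747821
28 9721 128546 619275
29 8050 130217 489058
30 6357 131910 357148
31 4642 133625 223523
32 2905 135362 88161
33 1146 88161 0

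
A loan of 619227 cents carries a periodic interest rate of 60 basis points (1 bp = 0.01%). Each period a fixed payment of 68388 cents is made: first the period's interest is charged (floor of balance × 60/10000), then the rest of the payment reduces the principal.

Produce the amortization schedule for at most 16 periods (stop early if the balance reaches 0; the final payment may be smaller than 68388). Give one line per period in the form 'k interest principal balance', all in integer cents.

1. interest=⌊619227·60/10000⌋=3715; principal=68388-3715=64673; balance=619227-64673=554554
2. interest=⌊554554·60/10000⌋=3327; principal=68388-3327=65061; balance=554554-65061=489493
3. interest=⌊489493·60/10000⌋=2936; principal=68388-2936=65452; balance=489493-65452=424041
4. interest=⌊424041·60/10000⌋=2544; principal=68388-2544=65844; balance=424041-65844=358197
5. interest=⌊358197·60/10000⌋=2149; principal=68388-2149=66239; balance=358197-66239=291958
6. interest=⌊291958·60/10000⌋=1751; principal=68388-1751=66637; balance=291958-66637=225321
7. interest=⌊225321·60/10000⌋=1351; principal=68388-1351=67037; balance=225321-67037=158284
8. interest=⌊158284·60/10000⌋=949; principal=68388-949=67439; balance=158284-67439=90845
9. interest=⌊90845·60/10000⌋=545; principal=68388-545=67843; balance=90845-67843=23002
10. interest=⌊23002·60/10000⌋=138; principal=min(68388-138,23002)=23002; balance=23002-23002=0

1 3715 64673 554554
2 3327 65061 489493
3 2936 65452 424041
4 2544 65844 358197
5 2149 66239 291958
6 1751 66637 225321
7 1351 67037 158284
8 949 67439 90845
9 545 67843 23002
10 138 23002 0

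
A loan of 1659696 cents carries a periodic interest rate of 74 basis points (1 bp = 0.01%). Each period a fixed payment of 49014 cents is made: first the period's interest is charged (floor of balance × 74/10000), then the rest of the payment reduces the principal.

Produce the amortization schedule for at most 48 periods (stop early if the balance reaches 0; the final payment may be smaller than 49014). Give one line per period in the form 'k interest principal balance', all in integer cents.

1 12281 36733 1622963
2 12009 37005 1585958
3 11736 37278 1548680
4 11460 37554 1511126
5 11182 37832 1473294
6 10902 38112 1435182
7 10620 38394 1396788
8 10336 38678 1358110
9 10050 38964 1319146
10 9761 39253 1279893
11 9471 39543 1240350
12 9178 39836 1200514
13 8883 40131 1160383
14 8586 40428 1119955
15 8287 40727 1079228
16 7986 41028 1038200
17 7682 41332 996868
18 7376 41638 955230
19 7068 41946 913284
20 6758 42256 871028
21 6445 42569 828459
22 6130 42884 785575
23 5813 43201 742374
24 5493 43521 698853
25 5171 43843 655010
26 4847 44167 610843
27 4520 44494 566349
28 4190 44824 521525
29 3859 45155 476370
30 3525 45489 430881
31 3188 45826 385055
32 2849 46165 338890
33 2507 46507 292383
34 2163 46851 245532
35 1816 47198 198334
36 1467 47547 150787
37 1115 47899 102888
38 761 48253 54635
39 404 48610 6025
40 44 6025 0

1. interest=⌊1659696·74/10000⌋=12281; principal=49014-12281=36733; balance=1659696-36733=1622963
2. interest=⌊1622963·74/10000⌋=12009; principal=49014-12009=37005; balance=1622963-37005=1585958
3. interest=⌊1585958·74/10000⌋=11736; principal=49014-11736=37278; balance=1585958-37278=1548680
4. interest=⌊1548680·74/10000⌋=11460; principal=49014-11460=37554; balance=1548680-37554=1511126
5. interest=⌊1511126·74/10000⌋=11182; principal=49014-11182=37832; balance=1511126-37832=1473294
6. interest=⌊1473294·74/10000⌋=10902; principal=49014-10902=38112; balance=1473294-38112=1435182
7. interest=⌊1435182·74/10000⌋=10620; principal=49014-10620=38394; balance=1435182-38394=1396788
8. interest=⌊1396788·74/10000⌋=10336; principal=49014-10336=38678; balance=1396788-38678=1358110
9. interest=⌊1358110·74/10000⌋=10050; principal=49014-10050=38964; balance=1358110-38964=1319146
10. interest=⌊1319146·74/10000⌋=9761; principal=49014-9761=39253; balance=1319146-39253=1279893
11. interest=⌊1279893·74/10000⌋=9471; principal=49014-9471=39543; balance=1279893-39543=1240350
12. interest=⌊1240350·74/10000⌋=9178; principal=49014-9178=39836; balance=1240350-39836=1200514
13. interest=⌊1200514·74/10000⌋=8883; principal=49014-8883=40131; balance=1200514-40131=1160383
14. interest=⌊1160383·74/10000⌋=8586; principal=49014-8586=40428; balance=1160383-40428=1119955
15. interest=⌊1119955·74/10000⌋=8287; principal=49014-8287=40727; balance=1119955-40727=1079228
16. interest=⌊1079228·74/10000⌋=7986; principal=49014-7986=41028; balance=1079228-41028=1038200
17. interest=⌊1038200·74/10000⌋=7682; principal=49014-7682=41332; balance=1038200-41332=996868
18. interest=⌊996868·74/10000⌋=7376; principal=49014-7376=41638; balance=996868-41638=955230
19. interest=⌊955230·74/10000⌋=7068; principal=49014-7068=41946; balance=955230-41946=913284
20. interest=⌊913284·74/10000⌋=6758; principal=49014-6758=42256; balance=913284-42256=871028
21. interest=⌊871028·74/10000⌋=6445; principal=49014-6445=42569; balance=871028-42569=828459
22. interest=⌊828459·74/10000⌋=6130; principal=49014-6130=42884; balance=828459-42884=785575
23. interest=⌊785575·74/10000⌋=5813; principal=49014-5813=43201; balance=785575-43201=742374
24. interest=⌊742374·74/10000⌋=5493; principal=49014-5493=43521; balance=742374-43521=698853
25. interest=⌊698853·74/10000⌋=5171; principal=49014-5171=43843; balance=698853-43843=655010
26. interest=⌊655010·74/10000⌋=4847; principal=49014-4847=44167; balance=655010-44167=610843
27. interest=⌊610843·74/10000⌋=4520; principal=49014-4520=44494; balance=610843-44494=566349
28. interest=⌊566349·74/10000⌋=4190; principal=49014-4190=44824; balance=566349-44824=521525
29. interest=⌊521525·74/10000⌋=3859; principal=49014-3859=45155; balance=521525-45155=476370
30. interest=⌊476370·74/10000⌋=3525; principal=49014-3525=45489; balance=476370-45489=430881
31. interest=⌊430881·74/10000⌋=3188; principal=49014-3188=45826; balance=430881-45826=385055
32. interest=⌊385055·74/10000⌋=2849; principal=49014-2849=46165; balance=385055-46165=338890
33. interest=⌊338890·74/10000⌋=2507; principal=49014-2507=46507; balance=338890-46507=292383
34. interest=⌊292383·74/10000⌋=2163; principal=49014-2163=46851; balance=292383-46851=245532
35. interest=⌊245532·74/10000⌋=1816; principal=49014-1816=47198; balance=245532-47198=198334
36. interest=⌊198334·74/10000⌋=1467; principal=49014-1467=47547; balance=198334-47547=150787
37. interest=⌊150787·74/10000⌋=1115; principal=49014-1115=47899; balance=150787-47899=102888
38. interest=⌊102888·74/10000⌋=761; principal=49014-761=48253; balance=102888-48253=54635
39. interest=⌊54635·74/10000⌋=404; principal=49014-404=48610; balance=54635-48610=6025
40. interest=⌊6025·74/10000⌋=44; principal=min(49014-44,6025)=6025; balance=6025-6025=0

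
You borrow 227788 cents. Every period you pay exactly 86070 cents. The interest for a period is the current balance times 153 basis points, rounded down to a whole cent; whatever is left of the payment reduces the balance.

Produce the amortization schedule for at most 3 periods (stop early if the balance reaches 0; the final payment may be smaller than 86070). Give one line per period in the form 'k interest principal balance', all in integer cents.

1. interest=⌊227788·153/10000⌋=3485; principal=86070-3485=82585; balance=227788-82585=145203
2. interest=⌊145203·153/10000⌋=2221; principal=86070-2221=83849; balance=145203-83849=61354
3. interest=⌊61354·153/10000⌋=938; principal=min(86070-938,61354)=61354; balance=61354-61354=0

1 3485 82585 145203
2 2221 83849 61354
3 938 61354 0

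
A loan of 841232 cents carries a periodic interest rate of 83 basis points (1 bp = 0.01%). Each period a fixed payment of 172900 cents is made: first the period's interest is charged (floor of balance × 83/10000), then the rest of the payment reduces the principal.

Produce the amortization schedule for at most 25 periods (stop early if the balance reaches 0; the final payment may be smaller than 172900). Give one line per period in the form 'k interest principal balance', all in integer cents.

1. interest=⌊841232·83/10000⌋=6982; principal=172900-6982=165918; balance=841232-165918=675314
2. interest=⌊675314·83/10000⌋=5605; principal=172900-5605=167295; balance=675314-167295=508019
3. interest=⌊508019·83/10000⌋=4216; principal=172900-4216=168684; balance=508019-168684=339335
4. interest=⌊339335·83/10000⌋=2816; principal=172900-2816=170084; balance=339335-170084=169251
5. interest=⌊169251·83/10000⌋=1404; principal=min(172900-1404,169251)=169251; balance=169251-169251=0

1 6982 165918 675314
2 5605 167295 508019
3 4216 168684 339335
4 2816 170084 169251
5 1404 169251 0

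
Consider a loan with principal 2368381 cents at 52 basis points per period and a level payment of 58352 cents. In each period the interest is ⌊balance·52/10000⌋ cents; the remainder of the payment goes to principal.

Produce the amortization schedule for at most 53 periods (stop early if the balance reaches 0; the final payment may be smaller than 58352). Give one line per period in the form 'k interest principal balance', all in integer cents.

1. interest=⌊2368381·52/10000⌋=12315; principal=58352-12315=46037; balance=2368381-46037=2322344
2. interest=⌊2322344·52/10000⌋=12076; principal=58352-12076=46276; balance=2322344-46276=2276068
3. interest=⌊2276068·52/10000⌋=11835; principal=58352-11835=46517; balance=2276068-46517=2229551
4. interest=⌊2229551·52/10000⌋=11593; principal=58352-11593=46759; balance=2229551-46759=2182792
5. interest=⌊2182792·52/10000⌋=11350; principal=58352-11350=47002; balance=2182792-47002=2135790
6. interest=⌊2135790·52/10000⌋=11106; principal=58352-11106=47246; balance=2135790-47246=2088544
7. interest=⌊2088544·52/10000⌋=10860; principal=58352-10860=47492; balance=2088544-47492=2041052
8. interest=⌊2041052·52/10000⌋=10613; principal=58352-10613=47739; balance=2041052-47739=1993313
9. interest=⌊1993313·52/10000⌋=10365; principal=58352-10365=47987; balance=1993313-47987=1945326
10. interest=⌊1945326·52/10000⌋=10115; principal=58352-10115=48237; balance=1945326-48237=1897089
11. interest=⌊1897089·52/10000⌋=9864; principal=58352-9864=48488; balance=1897089-48488=1848601
12. interest=⌊1848601·52/10000⌋=9612; principal=58352-9612=48740; balance=1848601-48740=1799861
13. interest=⌊1799861·52/10000⌋=9359; principal=58352-9359=48993; balance=1799861-48993=1750868
14. interest=⌊1750868·52/10000⌋=9104; principal=58352-9104=49248; balance=1750868-49248=1701620
15. interest=⌊1701620·52/10000⌋=8848; principal=58352-8848=49504; balance=1701620-49504=1652116
16. interest=⌊1652116·52/10000⌋=8591; principal=58352-8591=49761; balance=1652116-49761=1602355
17. interest=⌊1602355·52/10000⌋=8332; principal=58352-8332=50020; balance=1602355-50020=1552335
18. interest=⌊1552335·52/10000⌋=8072; principal=58352-8072=50280; balance=1552335-50280=1502055
19. interest=⌊1502055·52/10000⌋=7810; principal=58352-7810=50542; balance=1502055-50542=1451513
20. interest=⌊1451513·52/10000⌋=7547; principal=58352-7547=50805; balance=1451513-50805=1400708
21. interest=⌊1400708·52/10000⌋=7283; principal=58352-7283=51069; balance=1400708-51069=1349639
22. interest=⌊1349639·52/10000⌋=7018; principal=58352-7018=51334; balance=1349639-51334=1298305
23. interest=⌊1298305·52/10000⌋=6751; principal=58352-6751=51601; balance=1298305-51601=1246704
24. interest=⌊1246704·52/10000⌋=6482; principal=58352-6482=51870; balance=1246704-51870=1194834
25. interest=⌊1194834·52/10000⌋=6213; principal=58352-6213=52139; balance=1194834-52139=1142695
26. interest=⌊1142695·52/10000⌋=5942; principal=58352-5942=52410; balance=1142695-52410=1090285
27. interest=⌊1090285·52/10000⌋=5669; principal=58352-5669=52683; balance=1090285-52683=1037602
28. interest=⌊1037602·52/10000⌋=5395; principal=58352-5395=52957; balance=1037602-52957=984645
29. interest=⌊984645·52/10000⌋=5120; principal=58352-5120=53232; balance=984645-53232=931413
30. interest=⌊931413·52/10000⌋=4843; principal=58352-4843=53509; balance=931413-53509=877904
31. interest=⌊877904·52/10000⌋=4565; principal=58352-4565=53787; balance=877904-53787=824117
32. interest=⌊824117·52/10000⌋=4285; principal=58352-4285=54067; balance=824117-54067=770050
33. interest=⌊770050·52/10000⌋=4004; principal=58352-4004=54348; balance=770050-54348=715702
34. interest=⌊715702·52/10000⌋=3721; principal=58352-3721=54631; balance=715702-54631=661071
35. interest=⌊661071·52/10000⌋=3437; principal=58352-3437=54915; balance=661071-54915=606156
36. interest=⌊606156·52/10000⌋=3152; principal=58352-3152=55200; balance=606156-55200=550956
37. interest=⌊550956·52/10000⌋=2864; principal=58352-2864=55488; balance=550956-55488=495468
38. interest=⌊495468·52/10000⌋=2576; principal=58352-2576=55776; balance=495468-55776=439692
39. interest=⌊439692·52/10000⌋=2286; principal=58352-2286=56066; balance=439692-56066=383626
40. interest=⌊383626·52/10000⌋=1994; principal=58352-1994=56358; balance=383626-56358=327268
41. interest=⌊327268·52/10000⌋=1701; principal=58352-1701=56651; balance=327268-56651=270617
42. interest=⌊270617·52/10000⌋=1407; principal=58352-1407=56945; balance=270617-56945=213672
43. interest=⌊213672·52/10000⌋=1111; principal=58352-1111=57241; balance=213672-57241=156431
44. interest=⌊156431·52/10000⌋=813; principal=58352-813=57539; balance=156431-57539=98892
45. interest=⌊98892·52/10000⌋=514; principal=58352-514=57838; balance=98892-57838=41054
46. interest=⌊41054·52/10000⌋=213; principal=min(58352-213,41054)=41054; balance=41054-41054=0

1 12315 46037 2322344
2 12076 46276 2276068
3 11835 46517 2229551
4 11593 46759 2182792
5 11350 47002 2135790
6 11106 47246 2088544
7 10860 47492 2041052
8 10613 47739 1993313
9 10365 47987 1945326
10 10115 48237 1897089
11 9864 48488 1848601
12 9612 48740 1799861
13 9359 48993 1750868
14 9104 49248 1701620
15 8848 49504 1652116
16 8591 49761 1602355
17 8332 50020 1552335
18 8072 50280 1502055
19 7810 50542 1451513
20 7547 50805 1400708
21 7283 51069 1349639
22 7018 51334 1298305
23 6751 51601 1246704
24 6482 51870 1194834
25 6213 52139 1142695
26 5942 52410 1090285
27 5669 52683 1037602
28 5395 52957 984645
29 5120 53232 931413
30 4843 53509 877904
31 4565 53787 824117
32 4285 54067 770050
33 4004 54348 715702
34 3721 54631 661071
35 3437 54915 606156
36 3152 55200 550956
37 2864 55488 495468
38 2576 55776 439692
39 2286 56066 383626
40 1994 56358 327268
41 1701 56651 270617
42 1407 56945 213672
43 1111 57241 156431
44 813 57539 98892
45 514 57838 41054
46 213 41054 0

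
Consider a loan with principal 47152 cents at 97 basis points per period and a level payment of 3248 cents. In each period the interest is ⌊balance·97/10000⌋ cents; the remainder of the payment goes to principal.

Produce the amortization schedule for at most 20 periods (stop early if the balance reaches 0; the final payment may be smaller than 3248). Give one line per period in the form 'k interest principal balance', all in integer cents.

1. interest=⌊47152·97/10000⌋=457; principal=3248-457=2791; balance=47152-2791=44361
2. interest=⌊44361·97/10000⌋=430; principal=3248-430=2818; balance=44361-2818=41543
3. interest=⌊41543·97/10000⌋=402; principal=3248-402=2846; balance=41543-2846=38697
4. interest=⌊38697·97/10000⌋=375; principal=3248-375=2873; balance=38697-2873=35824
5. interest=⌊35824·97/10000⌋=347; principal=3248-347=2901; balance=35824-2901=32923
6. interest=⌊32923·97/10000⌋=319; principal=3248-319=2929; balance=32923-2929=29994
7. interest=⌊29994·97/10000⌋=290; principal=3248-290=2958; balance=29994-2958=27036
8. interest=⌊27036·97/10000⌋=262; principal=3248-262=2986; balance=27036-2986=24050
9. interest=⌊24050·97/10000⌋=233; principal=3248-233=3015; balance=24050-3015=21035
10. interest=⌊21035·97/10000⌋=204; principal=3248-204=3044; balance=21035-3044=17991
11. interest=⌊17991·97/10000⌋=174; principal=3248-174=3074; balance=17991-3074=14917
12. interest=⌊14917·97/10000⌋=144; principal=3248-144=3104; balance=14917-3104=11813
13. interest=⌊11813·97/10000⌋=114; principal=3248-114=3134; balance=11813-3134=8679
14. interest=⌊8679·97/10000⌋=84; principal=3248-84=3164; balance=8679-3164=5515
15. interest=⌊5515·97/10000⌋=53; principal=3248-53=3195; balance=5515-3195=2320
16. interest=⌊2320·97/10000⌋=22; principal=min(3248-22,2320)=2320; balance=2320-2320=0

1 457 2791 44361
2 430 2818 41543
3 402 2846 38697
4 375 2873 35824
5 347 2901 32923
6 319 2929 29994
7 290 2958 27036
8 262 2986 24050
9 233 3015 21035
10 204 3044 17991
11 174 3074 14917
12 144 3104 11813
13 114 3134 8679
14 84 3164 5515
15 53 3195 2320
16 22 2320 0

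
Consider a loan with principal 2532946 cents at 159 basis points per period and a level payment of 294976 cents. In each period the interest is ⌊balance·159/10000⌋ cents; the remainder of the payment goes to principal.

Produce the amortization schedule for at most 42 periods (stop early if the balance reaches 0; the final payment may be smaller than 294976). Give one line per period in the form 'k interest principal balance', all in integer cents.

1 40273 254703 2278243
2 36224 258752 2019491
3 32109 262867 1756624
4 27930 267046 1489578
5 23684 271292 1218286
6 19370 275606 942680
7 14988 279988 662692
8 10536 284440 378252
9 6014 288962 89290
10 1419 89290 0

1. interest=⌊2532946·159/10000⌋=40273; principal=294976-40273=254703; balance=2532946-254703=2278243
2. interest=⌊2278243·159/10000⌋=36224; principal=294976-36224=258752; balance=2278243-258752=2019491
3. interest=⌊2019491·159/10000⌋=32109; principal=294976-32109=262867; balance=2019491-262867=1756624
4. interest=⌊1756624·159/10000⌋=27930; principal=294976-27930=267046; balance=1756624-267046=1489578
5. interest=⌊1489578·159/10000⌋=23684; principal=294976-23684=271292; balance=1489578-271292=1218286
6. interest=⌊1218286·159/10000⌋=19370; principal=294976-19370=275606; balance=1218286-275606=942680
7. interest=⌊942680·159/10000⌋=14988; principal=294976-14988=279988; balance=942680-279988=662692
8. interest=⌊662692·159/10000⌋=10536; principal=294976-10536=284440; balance=662692-284440=378252
9. interest=⌊378252·159/10000⌋=6014; principal=294976-6014=288962; balance=378252-288962=89290
10. interest=⌊89290·159/10000⌋=1419; principal=min(294976-1419,89290)=89290; balance=89290-89290=0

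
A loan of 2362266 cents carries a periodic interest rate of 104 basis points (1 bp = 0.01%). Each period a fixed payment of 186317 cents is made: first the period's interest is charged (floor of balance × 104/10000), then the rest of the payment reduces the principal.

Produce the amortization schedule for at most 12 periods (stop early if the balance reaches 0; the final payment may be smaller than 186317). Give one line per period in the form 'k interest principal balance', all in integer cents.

1. interest=⌊2362266·104/10000⌋=24567; principal=186317-24567=161750; balance=2362266-161750=2200516
2. interest=⌊2200516·104/10000⌋=22885; principal=186317-22885=163432; balance=2200516-163432=2037084
3. interest=⌊2037084·104/10000⌋=21185; principal=186317-21185=165132; balance=2037084-165132=1871952
4. interest=⌊1871952·104/10000⌋=19468; principal=186317-19468=166849; balance=1871952-166849=1705103
5. interest=⌊1705103·104/10000⌋=17733; principal=186317-17733=168584; balance=1705103-168584=1536519
6. interest=⌊1536519·104/10000⌋=15979; principal=186317-15979=170338; balance=1536519-170338=1366181
7. interest=⌊1366181·104/10000⌋=14208; principal=186317-14208=172109; balance=1366181-172109=1194072
8. interest=⌊1194072·104/10000⌋=12418; principal=186317-12418=173899; balance=1194072-173899=1020173
9. interest=⌊1020173·104/10000⌋=10609; principal=186317-10609=175708; balance=1020173-175708=844465
10. interest=⌊844465·104/10000⌋=8782; principal=186317-8782=177535; balance=844465-177535=666930
11. interest=⌊666930·104/10000⌋=6936; principal=186317-6936=179381; balance=666930-179381=487549
12. interest=⌊487549·104/10000⌋=5070; principal=186317-5070=181247; balance=487549-181247=306302

1 24567 161750 2200516
2 22885 163432 2037084
3 21185 165132 1871952
4 19468 166849 1705103
5 17733 168584 1536519
6 15979 170338 1366181
7 14208 172109 1194072
8 12418 173899 1020173
9 10609 175708 844465
10 8782 177535 666930
11 6936 179381 487549
12 5070 181247 306302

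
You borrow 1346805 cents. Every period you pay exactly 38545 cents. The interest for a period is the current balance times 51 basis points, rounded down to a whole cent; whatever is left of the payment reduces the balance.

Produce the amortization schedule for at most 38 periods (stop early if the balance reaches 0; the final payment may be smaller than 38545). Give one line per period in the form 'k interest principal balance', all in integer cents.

1 6868 31677 1315128
2 6707 31838 1283290
3 6544 32001 1251289
4 6381 32164 1219125
5 6217 32328 1186797
6 6052 32493 1154304
7 5886 32659 1121645
8 5720 32825 1088820
9 5552 32993 1055827
10 5384 33161 1022666
11 5215 33330 989336
12 5045 33500 955836
13 4874 33671 922165
14 4703 33842 888323
15 4530 34015 854308
16 4356 34189 820119
17 4182 34363 785756
18 4007 34538 751218
19 3831 34714 716504
20 3654 34891 681613
21 3476 35069 646544
22 3297 35248 611296
23 3117 35428 575868
24 2936 35609 540259
25 2755 35790 504469
26 2572 35973 468496
27 2389 36156 432340
28 2204 36341 395999
29 2019 36526 359473
30 1833 36712 322761
31 1646 36899 285862
32 1457 37088 248774
33 1268 37277 211497
34 1078 37467 174030
35 887 37658 136372
36 695 37850 98522
37 502 38043 60479
38 308 38237 22242

1. interest=⌊1346805·51/10000⌋=6868; principal=38545-6868=31677; balance=1346805-31677=1315128
2. interest=⌊1315128·51/10000⌋=6707; principal=38545-6707=31838; balance=1315128-31838=1283290
3. interest=⌊1283290·51/10000⌋=6544; principal=38545-6544=32001; balance=1283290-32001=1251289
4. interest=⌊1251289·51/10000⌋=6381; principal=38545-6381=32164; balance=1251289-32164=1219125
5. interest=⌊1219125·51/10000⌋=6217; principal=38545-6217=32328; balance=1219125-32328=1186797
6. interest=⌊1186797·51/10000⌋=6052; principal=38545-6052=32493; balance=1186797-32493=1154304
7. interest=⌊1154304·51/10000⌋=5886; principal=38545-5886=32659; balance=1154304-32659=1121645
8. interest=⌊1121645·51/10000⌋=5720; principal=38545-5720=32825; balance=1121645-32825=1088820
9. interest=⌊1088820·51/10000⌋=5552; principal=38545-5552=32993; balance=1088820-32993=1055827
10. interest=⌊1055827·51/10000⌋=5384; principal=38545-5384=33161; balance=1055827-33161=1022666
11. interest=⌊1022666·51/10000⌋=5215; principal=38545-5215=33330; balance=1022666-33330=989336
12. interest=⌊989336·51/10000⌋=5045; principal=38545-5045=33500; balance=989336-33500=955836
13. interest=⌊955836·51/10000⌋=4874; principal=38545-4874=33671; balance=955836-33671=922165
14. interest=⌊922165·51/10000⌋=4703; principal=38545-4703=33842; balance=922165-33842=888323
15. interest=⌊888323·51/10000⌋=4530; principal=38545-4530=34015; balance=888323-34015=854308
16. interest=⌊854308·51/10000⌋=4356; principal=38545-4356=34189; balance=854308-34189=820119
17. interest=⌊820119·51/10000⌋=4182; principal=38545-4182=34363; balance=820119-34363=785756
18. interest=⌊785756·51/10000⌋=4007; principal=38545-4007=34538; balance=785756-34538=751218
19. interest=⌊751218·51/10000⌋=3831; principal=38545-3831=34714; balance=751218-34714=716504
20. interest=⌊716504·51/10000⌋=3654; principal=38545-3654=34891; balance=716504-34891=681613
21. interest=⌊681613·51/10000⌋=3476; principal=38545-3476=35069; balance=681613-35069=646544
22. interest=⌊646544·51/10000⌋=3297; principal=38545-3297=35248; balance=646544-35248=611296
23. interest=⌊611296·51/10000⌋=3117; principal=38545-3117=35428; balance=611296-35428=575868
24. interest=⌊575868·51/10000⌋=2936; principal=38545-2936=35609; balance=575868-35609=540259
25. interest=⌊540259·51/10000⌋=2755; principal=38545-2755=35790; balance=540259-35790=504469
26. interest=⌊504469·51/10000⌋=2572; principal=38545-2572=35973; balance=504469-35973=468496
27. interest=⌊468496·51/10000⌋=2389; principal=38545-2389=36156; balance=468496-36156=432340
28. interest=⌊432340·51/10000⌋=2204; principal=38545-2204=36341; balance=432340-36341=395999
29. interest=⌊395999·51/10000⌋=2019; principal=38545-2019=36526; balance=395999-36526=359473
30. interest=⌊359473·51/10000⌋=1833; principal=38545-1833=36712; balance=359473-36712=322761
31. interest=⌊322761·51/10000⌋=1646; principal=38545-1646=36899; balance=322761-36899=285862
32. interest=⌊285862·51/10000⌋=1457; principal=38545-1457=37088; balance=285862-37088=248774
33. interest=⌊248774·51/10000⌋=1268; principal=38545-1268=37277; balance=248774-37277=211497
34. interest=⌊211497·51/10000⌋=1078; principal=38545-1078=37467; balance=211497-37467=174030
35. interest=⌊174030·51/10000⌋=887; principal=38545-887=37658; balance=174030-37658=136372
36. interest=⌊136372·51/10000⌋=695; principal=38545-695=37850; balance=136372-37850=98522
37. interest=⌊98522·51/10000⌋=502; principal=38545-502=38043; balance=98522-38043=60479
38. interest=⌊60479·51/10000⌋=308; principal=38545-308=38237; balance=60479-38237=22242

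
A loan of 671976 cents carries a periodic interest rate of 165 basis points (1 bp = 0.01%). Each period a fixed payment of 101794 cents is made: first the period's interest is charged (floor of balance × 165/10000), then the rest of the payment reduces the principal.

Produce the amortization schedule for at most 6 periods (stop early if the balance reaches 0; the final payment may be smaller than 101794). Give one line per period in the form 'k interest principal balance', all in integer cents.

1. interest=⌊671976·165/10000⌋=11087; principal=101794-11087=90707; balance=671976-90707=581269
2. interest=⌊581269·165/10000⌋=9590; principal=101794-9590=92204; balance=581269-92204=489065
3. interest=⌊489065·165/10000⌋=8069; principal=101794-8069=93725; balance=489065-93725=395340
4. interest=⌊395340·165/10000⌋=6523; principal=101794-6523=95271; balance=395340-95271=300069
5. interest=⌊300069·165/10000⌋=4951; principal=101794-4951=96843; balance=300069-96843=203226
6. interest=⌊203226·165/10000⌋=3353; principal=101794-3353=98441; balance=203226-98441=104785

1 11087 90707 581269
2 9590 92204 489065
3 8069 93725 395340
4 6523 95271 300069
5 4951 96843 203226
6 3353 98441 104785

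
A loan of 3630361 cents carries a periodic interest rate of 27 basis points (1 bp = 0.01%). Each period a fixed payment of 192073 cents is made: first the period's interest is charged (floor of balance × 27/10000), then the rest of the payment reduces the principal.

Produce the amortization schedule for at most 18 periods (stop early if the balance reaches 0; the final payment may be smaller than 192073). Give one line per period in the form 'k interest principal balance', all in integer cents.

1. interest=⌊3630361·27/10000⌋=9801; principal=192073-9801=182272; balance=3630361-182272=3448089
2. interest=⌊3448089·27/10000⌋=9309; principal=192073-9309=182764; balance=3448089-182764=3265325
3. interest=⌊3265325·27/10000⌋=8816; principal=192073-8816=183257; balance=3265325-183257=3082068
4. interest=⌊3082068·27/10000⌋=8321; principal=192073-8321=183752; balance=3082068-183752=2898316
5. interest=⌊2898316·27/10000⌋=7825; principal=192073-7825=184248; balance=2898316-184248=2714068
6. interest=⌊2714068·27/10000⌋=7327; principal=192073-7327=184746; balance=2714068-184746=2529322
7. interest=⌊2529322·27/10000⌋=6829; principal=192073-6829=185244; balance=2529322-185244=2344078
8. interest=⌊2344078·27/10000⌋=6329; principal=192073-6329=185744; balance=2344078-185744=2158334
9. interest=⌊2158334·27/10000⌋=5827; principal=192073-5827=186246; balance=2158334-186246=1972088
10. interest=⌊1972088·27/10000⌋=5324; principal=192073-5324=186749; balance=1972088-186749=1785339
11. interest=⌊1785339·27/10000⌋=4820; principal=192073-4820=187253; balance=1785339-187253=1598086
12. interest=⌊1598086·27/10000⌋=4314; principal=192073-4314=187759; balance=1598086-187759=1410327
13. interest=⌊1410327·27/10000⌋=3807; principal=192073-3807=188266; balance=1410327-188266=1222061
14. interest=⌊1222061·27/10000⌋=3299; principal=192073-3299=188774; balance=1222061-188774=1033287
15. interest=⌊1033287·27/10000⌋=2789; principal=192073-2789=189284; balance=1033287-189284=844003
16. interest=⌊844003·27/10000⌋=2278; principal=192073-2278=189795; balance=844003-189795=654208
17. interest=⌊654208·27/10000⌋=1766; principal=192073-1766=190307; balance=654208-190307=463901
18. interest=⌊463901·27/10000⌋=1252; principal=192073-1252=190821; balance=463901-190821=273080

1 9801 182272 3448089
2 9309 182764 3265325
3 8816 183257 3082068
4 8321 183752 2898316
5 7825 184248 2714068
6 7327 184746 2529322
7 6829 185244 2344078
8 6329 185744 2158334
9 5827 186246 1972088
10 5324 186749 1785339
11 4820 187253 1598086
12 4314 187759 1410327
13 3807 188266 1222061
14 3299 188774 1033287
15 2789 189284 844003
16 2278 189795 654208
17 1766 190307 463901
18 1252 190821 273080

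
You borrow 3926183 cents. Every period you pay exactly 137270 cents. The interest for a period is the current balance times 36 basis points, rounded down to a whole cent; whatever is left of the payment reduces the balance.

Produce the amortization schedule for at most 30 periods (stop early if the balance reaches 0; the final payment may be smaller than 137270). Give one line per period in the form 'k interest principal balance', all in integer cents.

1. interest=⌊3926183·36/10000⌋=14134; principal=137270-14134=123136; balance=3926183-123136=3803047
2. interest=⌊3803047·36/10000⌋=13690; principal=137270-13690=123580; balance=3803047-123580=3679467
3. interest=⌊3679467·36/10000⌋=13246; principal=137270-13246=124024; balance=3679467-124024=3555443
4. interest=⌊3555443·36/10000⌋=12799; principal=137270-12799=124471; balance=3555443-124471=3430972
5. interest=⌊3430972·36/10000⌋=12351; principal=137270-12351=124919; balance=3430972-124919=3306053
6. interest=⌊3306053·36/10000⌋=11901; principal=137270-11901=125369; balance=3306053-125369=3180684
7. interest=⌊3180684·36/10000⌋=11450; principal=137270-11450=125820; balance=3180684-125820=3054864
8. interest=⌊3054864·36/10000⌋=10997; principal=137270-10997=126273; balance=3054864-126273=2928591
9. interest=⌊2928591·36/10000⌋=10542; principal=137270-10542=126728; balance=2928591-126728=2801863
10. interest=⌊2801863·36/10000⌋=10086; principal=137270-10086=127184; balance=2801863-127184=2674679
11. interest=⌊2674679·36/10000⌋=9628; principal=137270-9628=127642; balance=2674679-127642=2547037
12. interest=⌊2547037·36/10000⌋=9169; principal=137270-9169=128101; balance=2547037-128101=2418936
13. interest=⌊2418936·36/10000⌋=8708; principal=137270-8708=128562; balance=2418936-128562=2290374
14. interest=⌊2290374·36/10000⌋=8245; principal=137270-8245=129025; balance=2290374-129025=2161349
15. interest=⌊2161349·36/10000⌋=7780; principal=137270-7780=129490; balance=2161349-129490=2031859
16. interest=⌊2031859·36/10000⌋=7314; principal=137270-7314=129956; balance=2031859-129956=1901903
17. interest=⌊1901903·36/10000⌋=6846; principal=137270-6846=130424; balance=1901903-130424=1771479
18. interest=⌊1771479·36/10000⌋=6377; principal=137270-6377=130893; balance=1771479-130893=1640586
19. interest=⌊1640586·36/10000⌋=5906; principal=137270-5906=131364; balance=1640586-131364=1509222
20. interest=⌊1509222·36/10000⌋=5433; principal=137270-5433=131837; balance=1509222-131837=1377385
21. interest=⌊1377385·36/10000⌋=4958; principal=137270-4958=132312; balance=1377385-132312=1245073
22. interest=⌊1245073·36/10000⌋=4482; principal=137270-4482=132788; balance=1245073-132788=1112285
23. interest=⌊1112285·36/10000⌋=4004; principal=137270-4004=133266; balance=1112285-133266=979019
24. interest=⌊979019·36/10000⌋=3524; principal=137270-3524=133746; balance=979019-133746=845273
25. interest=⌊845273·36/10000⌋=3042; principal=137270-3042=134228; balance=845273-134228=711045
26. interest=⌊711045·36/10000⌋=2559; principal=137270-2559=134711; balance=711045-134711=576334
27. interest=⌊576334·36/10000⌋=2074; principal=137270-2074=135196; balance=576334-135196=441138
28. interest=⌊441138·36/10000⌋=1588; principal=137270-1588=135682; balance=441138-135682=305456
29. interest=⌊305456·36/10000⌋=1099; principal=137270-1099=136171; balance=305456-136171=169285
30. interest=⌊169285·36/10000⌋=609; principal=137270-609=136661; balance=169285-136661=32624

1 14134 123136 3803047
2 13690 123580 3679467
3 13246 124024 3555443
4 12799 124471 3430972
5 12351 124919 3306053
6 11901 125369 3180684
7 11450 125820 3054864
8 10997 126273 2928591
9 10542 126728 2801863
10 10086 127184 2674679
11 9628 127642 2547037
12 9169 128101 2418936
13 8708 128562 2290374
14 8245 129025 2161349
15 7780 129490 2031859
16 7314 129956 1901903
17 6846 130424 1771479
18 6377 130893 1640586
19 5906 131364 1509222
20 5433 131837 1377385
21 4958 132312 1245073
22 4482 132788 1112285
23 4004 133266 979019
24 3524 133746 845273
25 3042 134228 711045
26 2559 134711 576334
27 2074 135196 441138
28 1588 135682 305456
29 1099 136171 169285
30 609 136661 32624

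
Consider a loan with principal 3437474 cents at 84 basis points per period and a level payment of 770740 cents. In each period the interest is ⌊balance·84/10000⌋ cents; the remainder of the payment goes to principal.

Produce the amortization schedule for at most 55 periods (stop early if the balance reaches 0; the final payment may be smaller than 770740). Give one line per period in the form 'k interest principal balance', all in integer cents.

1 28874 741866 2695608
2 22643 748097 1947511
3 16359 754381 1193130
4 10022 760718 432412
5 3632 432412 0

1. interest=⌊3437474·84/10000⌋=28874; principal=770740-28874=741866; balance=3437474-741866=2695608
2. interest=⌊2695608·84/10000⌋=22643; principal=770740-22643=748097; balance=2695608-748097=1947511
3. interest=⌊1947511·84/10000⌋=16359; principal=770740-16359=754381; balance=1947511-754381=1193130
4. interest=⌊1193130·84/10000⌋=10022; principal=770740-10022=760718; balance=1193130-760718=432412
5. interest=⌊432412·84/10000⌋=3632; principal=min(770740-3632,432412)=432412; balance=432412-432412=0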